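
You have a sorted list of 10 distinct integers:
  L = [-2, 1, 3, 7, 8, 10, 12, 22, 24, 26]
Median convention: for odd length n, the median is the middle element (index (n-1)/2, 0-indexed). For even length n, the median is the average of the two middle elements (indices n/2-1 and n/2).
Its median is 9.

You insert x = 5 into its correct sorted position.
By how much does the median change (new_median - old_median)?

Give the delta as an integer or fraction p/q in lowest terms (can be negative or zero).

Old median = 9
After inserting x = 5: new sorted = [-2, 1, 3, 5, 7, 8, 10, 12, 22, 24, 26]
New median = 8
Delta = 8 - 9 = -1

Answer: -1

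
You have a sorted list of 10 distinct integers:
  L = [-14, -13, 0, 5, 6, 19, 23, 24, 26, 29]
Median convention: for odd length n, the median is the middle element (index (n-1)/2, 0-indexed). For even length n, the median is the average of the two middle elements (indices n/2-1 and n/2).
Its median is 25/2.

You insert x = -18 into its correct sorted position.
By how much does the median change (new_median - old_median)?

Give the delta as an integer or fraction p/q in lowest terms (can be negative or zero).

Answer: -13/2

Derivation:
Old median = 25/2
After inserting x = -18: new sorted = [-18, -14, -13, 0, 5, 6, 19, 23, 24, 26, 29]
New median = 6
Delta = 6 - 25/2 = -13/2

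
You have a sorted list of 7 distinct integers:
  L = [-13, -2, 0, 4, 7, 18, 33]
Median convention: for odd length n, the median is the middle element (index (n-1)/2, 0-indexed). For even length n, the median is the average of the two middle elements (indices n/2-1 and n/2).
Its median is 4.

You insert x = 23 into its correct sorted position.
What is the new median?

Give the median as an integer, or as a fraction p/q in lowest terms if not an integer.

Answer: 11/2

Derivation:
Old list (sorted, length 7): [-13, -2, 0, 4, 7, 18, 33]
Old median = 4
Insert x = 23
Old length odd (7). Middle was index 3 = 4.
New length even (8). New median = avg of two middle elements.
x = 23: 6 elements are < x, 1 elements are > x.
New sorted list: [-13, -2, 0, 4, 7, 18, 23, 33]
New median = 11/2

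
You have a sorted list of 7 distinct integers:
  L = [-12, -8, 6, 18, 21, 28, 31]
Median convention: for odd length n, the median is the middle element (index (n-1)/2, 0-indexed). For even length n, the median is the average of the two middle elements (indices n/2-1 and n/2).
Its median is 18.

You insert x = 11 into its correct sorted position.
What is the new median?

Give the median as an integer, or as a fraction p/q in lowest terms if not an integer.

Old list (sorted, length 7): [-12, -8, 6, 18, 21, 28, 31]
Old median = 18
Insert x = 11
Old length odd (7). Middle was index 3 = 18.
New length even (8). New median = avg of two middle elements.
x = 11: 3 elements are < x, 4 elements are > x.
New sorted list: [-12, -8, 6, 11, 18, 21, 28, 31]
New median = 29/2

Answer: 29/2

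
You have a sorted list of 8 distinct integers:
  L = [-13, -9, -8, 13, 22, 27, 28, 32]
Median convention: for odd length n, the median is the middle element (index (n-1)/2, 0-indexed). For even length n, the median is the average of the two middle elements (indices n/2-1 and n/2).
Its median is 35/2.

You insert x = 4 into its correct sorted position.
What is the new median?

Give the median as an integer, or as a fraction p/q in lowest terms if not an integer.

Old list (sorted, length 8): [-13, -9, -8, 13, 22, 27, 28, 32]
Old median = 35/2
Insert x = 4
Old length even (8). Middle pair: indices 3,4 = 13,22.
New length odd (9). New median = single middle element.
x = 4: 3 elements are < x, 5 elements are > x.
New sorted list: [-13, -9, -8, 4, 13, 22, 27, 28, 32]
New median = 13

Answer: 13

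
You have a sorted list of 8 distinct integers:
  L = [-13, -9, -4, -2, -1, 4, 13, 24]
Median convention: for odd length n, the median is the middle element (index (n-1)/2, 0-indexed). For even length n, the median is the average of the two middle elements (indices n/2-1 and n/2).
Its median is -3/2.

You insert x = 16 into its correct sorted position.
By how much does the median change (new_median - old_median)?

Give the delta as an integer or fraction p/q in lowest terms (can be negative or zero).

Answer: 1/2

Derivation:
Old median = -3/2
After inserting x = 16: new sorted = [-13, -9, -4, -2, -1, 4, 13, 16, 24]
New median = -1
Delta = -1 - -3/2 = 1/2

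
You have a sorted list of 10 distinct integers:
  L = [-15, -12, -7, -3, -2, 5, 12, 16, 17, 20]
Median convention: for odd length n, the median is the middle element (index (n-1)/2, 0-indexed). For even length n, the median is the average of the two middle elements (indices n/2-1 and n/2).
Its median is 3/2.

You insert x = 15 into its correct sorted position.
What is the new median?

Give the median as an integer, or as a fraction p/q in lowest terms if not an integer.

Old list (sorted, length 10): [-15, -12, -7, -3, -2, 5, 12, 16, 17, 20]
Old median = 3/2
Insert x = 15
Old length even (10). Middle pair: indices 4,5 = -2,5.
New length odd (11). New median = single middle element.
x = 15: 7 elements are < x, 3 elements are > x.
New sorted list: [-15, -12, -7, -3, -2, 5, 12, 15, 16, 17, 20]
New median = 5

Answer: 5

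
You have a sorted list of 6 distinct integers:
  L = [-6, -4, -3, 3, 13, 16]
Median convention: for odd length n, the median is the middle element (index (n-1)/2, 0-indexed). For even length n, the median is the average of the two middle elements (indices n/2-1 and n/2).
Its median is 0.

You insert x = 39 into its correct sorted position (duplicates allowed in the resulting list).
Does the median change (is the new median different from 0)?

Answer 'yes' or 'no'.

Old median = 0
Insert x = 39
New median = 3
Changed? yes

Answer: yes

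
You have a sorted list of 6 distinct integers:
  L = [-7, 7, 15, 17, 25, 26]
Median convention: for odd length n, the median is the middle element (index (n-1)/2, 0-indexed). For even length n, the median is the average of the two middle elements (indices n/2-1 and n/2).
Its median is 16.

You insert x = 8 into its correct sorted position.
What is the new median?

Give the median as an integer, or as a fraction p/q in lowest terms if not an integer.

Old list (sorted, length 6): [-7, 7, 15, 17, 25, 26]
Old median = 16
Insert x = 8
Old length even (6). Middle pair: indices 2,3 = 15,17.
New length odd (7). New median = single middle element.
x = 8: 2 elements are < x, 4 elements are > x.
New sorted list: [-7, 7, 8, 15, 17, 25, 26]
New median = 15

Answer: 15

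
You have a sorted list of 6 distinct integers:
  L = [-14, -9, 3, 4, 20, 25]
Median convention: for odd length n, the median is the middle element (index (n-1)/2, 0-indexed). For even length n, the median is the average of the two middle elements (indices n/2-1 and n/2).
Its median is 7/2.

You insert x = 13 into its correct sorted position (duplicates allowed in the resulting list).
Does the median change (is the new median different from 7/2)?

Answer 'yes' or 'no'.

Old median = 7/2
Insert x = 13
New median = 4
Changed? yes

Answer: yes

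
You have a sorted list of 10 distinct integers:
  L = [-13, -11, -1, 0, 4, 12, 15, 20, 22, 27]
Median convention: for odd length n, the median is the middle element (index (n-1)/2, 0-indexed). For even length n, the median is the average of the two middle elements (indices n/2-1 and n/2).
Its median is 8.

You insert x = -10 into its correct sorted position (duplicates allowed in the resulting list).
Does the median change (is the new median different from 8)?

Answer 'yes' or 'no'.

Old median = 8
Insert x = -10
New median = 4
Changed? yes

Answer: yes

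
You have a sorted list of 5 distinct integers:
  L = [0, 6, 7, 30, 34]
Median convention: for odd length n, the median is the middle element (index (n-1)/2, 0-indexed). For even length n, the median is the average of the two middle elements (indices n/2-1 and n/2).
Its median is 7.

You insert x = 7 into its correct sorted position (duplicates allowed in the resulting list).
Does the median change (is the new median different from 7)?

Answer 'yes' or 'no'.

Old median = 7
Insert x = 7
New median = 7
Changed? no

Answer: no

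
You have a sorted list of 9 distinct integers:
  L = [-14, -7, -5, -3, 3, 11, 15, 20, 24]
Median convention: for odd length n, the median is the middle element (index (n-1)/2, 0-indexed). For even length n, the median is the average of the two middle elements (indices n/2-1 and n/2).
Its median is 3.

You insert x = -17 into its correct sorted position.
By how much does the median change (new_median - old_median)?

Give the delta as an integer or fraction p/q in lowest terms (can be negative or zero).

Old median = 3
After inserting x = -17: new sorted = [-17, -14, -7, -5, -3, 3, 11, 15, 20, 24]
New median = 0
Delta = 0 - 3 = -3

Answer: -3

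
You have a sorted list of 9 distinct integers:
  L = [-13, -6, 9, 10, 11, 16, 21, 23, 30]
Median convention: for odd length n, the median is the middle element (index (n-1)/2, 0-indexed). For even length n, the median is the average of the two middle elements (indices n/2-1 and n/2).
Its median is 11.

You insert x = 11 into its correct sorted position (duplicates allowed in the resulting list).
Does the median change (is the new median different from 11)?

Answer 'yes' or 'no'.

Old median = 11
Insert x = 11
New median = 11
Changed? no

Answer: no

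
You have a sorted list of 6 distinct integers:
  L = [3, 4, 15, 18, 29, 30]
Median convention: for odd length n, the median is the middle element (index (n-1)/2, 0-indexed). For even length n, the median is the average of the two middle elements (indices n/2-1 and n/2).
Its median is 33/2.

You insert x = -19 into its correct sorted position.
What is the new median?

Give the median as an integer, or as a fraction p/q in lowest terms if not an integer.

Answer: 15

Derivation:
Old list (sorted, length 6): [3, 4, 15, 18, 29, 30]
Old median = 33/2
Insert x = -19
Old length even (6). Middle pair: indices 2,3 = 15,18.
New length odd (7). New median = single middle element.
x = -19: 0 elements are < x, 6 elements are > x.
New sorted list: [-19, 3, 4, 15, 18, 29, 30]
New median = 15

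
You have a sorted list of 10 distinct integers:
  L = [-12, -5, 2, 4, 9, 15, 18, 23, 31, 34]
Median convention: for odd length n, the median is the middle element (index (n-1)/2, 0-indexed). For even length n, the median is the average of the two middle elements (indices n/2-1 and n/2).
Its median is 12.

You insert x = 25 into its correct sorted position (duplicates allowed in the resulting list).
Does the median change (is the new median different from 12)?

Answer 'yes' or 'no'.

Old median = 12
Insert x = 25
New median = 15
Changed? yes

Answer: yes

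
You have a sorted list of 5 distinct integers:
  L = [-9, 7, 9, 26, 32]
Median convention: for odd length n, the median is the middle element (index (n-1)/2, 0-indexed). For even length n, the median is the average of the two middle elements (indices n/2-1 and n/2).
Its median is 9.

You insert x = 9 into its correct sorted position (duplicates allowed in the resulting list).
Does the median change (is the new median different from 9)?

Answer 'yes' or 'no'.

Old median = 9
Insert x = 9
New median = 9
Changed? no

Answer: no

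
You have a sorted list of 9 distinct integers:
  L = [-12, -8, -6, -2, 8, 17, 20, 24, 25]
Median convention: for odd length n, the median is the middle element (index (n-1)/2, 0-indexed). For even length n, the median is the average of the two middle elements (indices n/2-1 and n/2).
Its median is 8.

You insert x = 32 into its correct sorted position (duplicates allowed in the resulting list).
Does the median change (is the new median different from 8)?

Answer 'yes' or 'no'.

Old median = 8
Insert x = 32
New median = 25/2
Changed? yes

Answer: yes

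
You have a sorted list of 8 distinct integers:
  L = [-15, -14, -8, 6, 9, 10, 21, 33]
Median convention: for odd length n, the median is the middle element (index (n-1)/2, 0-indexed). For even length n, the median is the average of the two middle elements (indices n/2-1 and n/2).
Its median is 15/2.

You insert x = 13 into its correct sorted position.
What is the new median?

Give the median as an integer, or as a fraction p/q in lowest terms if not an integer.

Old list (sorted, length 8): [-15, -14, -8, 6, 9, 10, 21, 33]
Old median = 15/2
Insert x = 13
Old length even (8). Middle pair: indices 3,4 = 6,9.
New length odd (9). New median = single middle element.
x = 13: 6 elements are < x, 2 elements are > x.
New sorted list: [-15, -14, -8, 6, 9, 10, 13, 21, 33]
New median = 9

Answer: 9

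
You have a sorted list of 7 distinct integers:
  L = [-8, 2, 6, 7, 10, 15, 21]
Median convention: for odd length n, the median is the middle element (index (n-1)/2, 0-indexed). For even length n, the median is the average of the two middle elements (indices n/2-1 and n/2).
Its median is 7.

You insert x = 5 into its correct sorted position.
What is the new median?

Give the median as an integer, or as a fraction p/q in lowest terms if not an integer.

Answer: 13/2

Derivation:
Old list (sorted, length 7): [-8, 2, 6, 7, 10, 15, 21]
Old median = 7
Insert x = 5
Old length odd (7). Middle was index 3 = 7.
New length even (8). New median = avg of two middle elements.
x = 5: 2 elements are < x, 5 elements are > x.
New sorted list: [-8, 2, 5, 6, 7, 10, 15, 21]
New median = 13/2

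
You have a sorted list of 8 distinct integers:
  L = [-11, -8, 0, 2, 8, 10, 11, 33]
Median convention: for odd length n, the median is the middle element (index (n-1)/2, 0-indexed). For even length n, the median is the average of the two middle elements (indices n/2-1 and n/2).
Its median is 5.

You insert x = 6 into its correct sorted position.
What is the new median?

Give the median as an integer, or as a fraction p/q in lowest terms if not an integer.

Old list (sorted, length 8): [-11, -8, 0, 2, 8, 10, 11, 33]
Old median = 5
Insert x = 6
Old length even (8). Middle pair: indices 3,4 = 2,8.
New length odd (9). New median = single middle element.
x = 6: 4 elements are < x, 4 elements are > x.
New sorted list: [-11, -8, 0, 2, 6, 8, 10, 11, 33]
New median = 6

Answer: 6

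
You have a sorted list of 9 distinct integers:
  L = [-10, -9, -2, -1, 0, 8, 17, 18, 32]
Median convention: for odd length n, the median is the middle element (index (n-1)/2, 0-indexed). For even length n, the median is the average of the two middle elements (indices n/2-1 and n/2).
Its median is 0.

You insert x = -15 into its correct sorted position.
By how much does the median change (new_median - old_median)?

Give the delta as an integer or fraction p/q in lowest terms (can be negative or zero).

Old median = 0
After inserting x = -15: new sorted = [-15, -10, -9, -2, -1, 0, 8, 17, 18, 32]
New median = -1/2
Delta = -1/2 - 0 = -1/2

Answer: -1/2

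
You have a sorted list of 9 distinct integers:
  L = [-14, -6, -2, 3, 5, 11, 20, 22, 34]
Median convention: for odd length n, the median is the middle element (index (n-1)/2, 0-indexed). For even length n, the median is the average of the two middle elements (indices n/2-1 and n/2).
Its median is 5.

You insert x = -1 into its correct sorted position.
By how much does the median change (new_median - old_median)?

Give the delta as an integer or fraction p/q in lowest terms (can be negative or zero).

Answer: -1

Derivation:
Old median = 5
After inserting x = -1: new sorted = [-14, -6, -2, -1, 3, 5, 11, 20, 22, 34]
New median = 4
Delta = 4 - 5 = -1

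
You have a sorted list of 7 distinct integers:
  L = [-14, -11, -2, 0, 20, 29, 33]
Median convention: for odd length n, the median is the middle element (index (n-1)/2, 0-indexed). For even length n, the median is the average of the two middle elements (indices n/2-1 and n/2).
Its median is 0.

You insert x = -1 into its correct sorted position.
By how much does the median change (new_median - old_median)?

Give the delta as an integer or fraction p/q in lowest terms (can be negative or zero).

Answer: -1/2

Derivation:
Old median = 0
After inserting x = -1: new sorted = [-14, -11, -2, -1, 0, 20, 29, 33]
New median = -1/2
Delta = -1/2 - 0 = -1/2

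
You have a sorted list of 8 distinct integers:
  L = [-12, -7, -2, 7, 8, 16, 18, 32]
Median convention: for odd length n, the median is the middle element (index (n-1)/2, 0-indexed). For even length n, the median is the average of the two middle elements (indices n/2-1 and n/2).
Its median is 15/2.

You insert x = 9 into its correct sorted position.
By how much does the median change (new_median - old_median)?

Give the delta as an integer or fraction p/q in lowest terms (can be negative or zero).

Old median = 15/2
After inserting x = 9: new sorted = [-12, -7, -2, 7, 8, 9, 16, 18, 32]
New median = 8
Delta = 8 - 15/2 = 1/2

Answer: 1/2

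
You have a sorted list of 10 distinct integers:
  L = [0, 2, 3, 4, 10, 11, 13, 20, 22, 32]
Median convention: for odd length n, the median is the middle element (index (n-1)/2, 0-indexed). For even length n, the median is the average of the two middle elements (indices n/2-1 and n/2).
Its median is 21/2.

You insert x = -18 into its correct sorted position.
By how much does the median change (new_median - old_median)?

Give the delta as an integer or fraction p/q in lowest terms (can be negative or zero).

Old median = 21/2
After inserting x = -18: new sorted = [-18, 0, 2, 3, 4, 10, 11, 13, 20, 22, 32]
New median = 10
Delta = 10 - 21/2 = -1/2

Answer: -1/2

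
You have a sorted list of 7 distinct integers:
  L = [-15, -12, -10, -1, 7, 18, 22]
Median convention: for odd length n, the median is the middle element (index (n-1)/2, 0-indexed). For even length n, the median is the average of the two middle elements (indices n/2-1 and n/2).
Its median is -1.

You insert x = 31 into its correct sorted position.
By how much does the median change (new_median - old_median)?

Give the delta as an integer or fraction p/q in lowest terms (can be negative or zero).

Old median = -1
After inserting x = 31: new sorted = [-15, -12, -10, -1, 7, 18, 22, 31]
New median = 3
Delta = 3 - -1 = 4

Answer: 4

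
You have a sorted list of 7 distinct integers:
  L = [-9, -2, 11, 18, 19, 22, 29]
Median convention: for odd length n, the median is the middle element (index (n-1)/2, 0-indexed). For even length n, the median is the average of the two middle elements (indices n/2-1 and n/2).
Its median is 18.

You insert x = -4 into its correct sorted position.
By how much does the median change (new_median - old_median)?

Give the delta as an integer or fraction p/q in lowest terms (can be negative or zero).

Old median = 18
After inserting x = -4: new sorted = [-9, -4, -2, 11, 18, 19, 22, 29]
New median = 29/2
Delta = 29/2 - 18 = -7/2

Answer: -7/2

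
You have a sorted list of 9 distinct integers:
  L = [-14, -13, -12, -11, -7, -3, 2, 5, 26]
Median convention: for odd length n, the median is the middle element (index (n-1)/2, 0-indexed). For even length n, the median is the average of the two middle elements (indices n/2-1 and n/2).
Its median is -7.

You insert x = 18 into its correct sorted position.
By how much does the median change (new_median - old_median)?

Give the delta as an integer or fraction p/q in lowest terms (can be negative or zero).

Answer: 2

Derivation:
Old median = -7
After inserting x = 18: new sorted = [-14, -13, -12, -11, -7, -3, 2, 5, 18, 26]
New median = -5
Delta = -5 - -7 = 2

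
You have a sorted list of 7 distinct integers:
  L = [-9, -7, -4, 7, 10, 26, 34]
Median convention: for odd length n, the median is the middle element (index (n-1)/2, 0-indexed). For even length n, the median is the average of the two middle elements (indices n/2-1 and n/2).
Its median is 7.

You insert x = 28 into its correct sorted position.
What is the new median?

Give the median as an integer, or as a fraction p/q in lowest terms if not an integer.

Old list (sorted, length 7): [-9, -7, -4, 7, 10, 26, 34]
Old median = 7
Insert x = 28
Old length odd (7). Middle was index 3 = 7.
New length even (8). New median = avg of two middle elements.
x = 28: 6 elements are < x, 1 elements are > x.
New sorted list: [-9, -7, -4, 7, 10, 26, 28, 34]
New median = 17/2

Answer: 17/2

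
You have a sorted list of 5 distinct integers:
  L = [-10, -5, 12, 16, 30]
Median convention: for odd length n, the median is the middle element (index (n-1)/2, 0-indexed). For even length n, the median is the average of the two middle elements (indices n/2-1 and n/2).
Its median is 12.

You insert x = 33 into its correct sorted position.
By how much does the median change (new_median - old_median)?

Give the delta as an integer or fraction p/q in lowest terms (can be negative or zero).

Answer: 2

Derivation:
Old median = 12
After inserting x = 33: new sorted = [-10, -5, 12, 16, 30, 33]
New median = 14
Delta = 14 - 12 = 2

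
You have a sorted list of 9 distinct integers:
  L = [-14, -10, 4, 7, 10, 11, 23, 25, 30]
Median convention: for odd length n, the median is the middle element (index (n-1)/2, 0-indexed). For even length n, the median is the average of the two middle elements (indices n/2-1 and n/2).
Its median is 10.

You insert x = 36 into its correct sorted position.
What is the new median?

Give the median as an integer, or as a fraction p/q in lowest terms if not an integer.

Answer: 21/2

Derivation:
Old list (sorted, length 9): [-14, -10, 4, 7, 10, 11, 23, 25, 30]
Old median = 10
Insert x = 36
Old length odd (9). Middle was index 4 = 10.
New length even (10). New median = avg of two middle elements.
x = 36: 9 elements are < x, 0 elements are > x.
New sorted list: [-14, -10, 4, 7, 10, 11, 23, 25, 30, 36]
New median = 21/2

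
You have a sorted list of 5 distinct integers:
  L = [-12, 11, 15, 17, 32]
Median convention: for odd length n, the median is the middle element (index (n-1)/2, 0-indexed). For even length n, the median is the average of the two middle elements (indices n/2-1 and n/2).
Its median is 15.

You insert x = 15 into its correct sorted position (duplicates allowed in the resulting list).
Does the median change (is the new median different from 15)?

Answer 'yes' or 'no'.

Answer: no

Derivation:
Old median = 15
Insert x = 15
New median = 15
Changed? no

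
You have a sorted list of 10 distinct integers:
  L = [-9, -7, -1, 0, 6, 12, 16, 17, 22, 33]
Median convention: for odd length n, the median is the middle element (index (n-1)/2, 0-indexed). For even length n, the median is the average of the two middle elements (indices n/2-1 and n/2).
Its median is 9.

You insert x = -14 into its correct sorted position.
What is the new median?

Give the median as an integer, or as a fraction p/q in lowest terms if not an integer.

Answer: 6

Derivation:
Old list (sorted, length 10): [-9, -7, -1, 0, 6, 12, 16, 17, 22, 33]
Old median = 9
Insert x = -14
Old length even (10). Middle pair: indices 4,5 = 6,12.
New length odd (11). New median = single middle element.
x = -14: 0 elements are < x, 10 elements are > x.
New sorted list: [-14, -9, -7, -1, 0, 6, 12, 16, 17, 22, 33]
New median = 6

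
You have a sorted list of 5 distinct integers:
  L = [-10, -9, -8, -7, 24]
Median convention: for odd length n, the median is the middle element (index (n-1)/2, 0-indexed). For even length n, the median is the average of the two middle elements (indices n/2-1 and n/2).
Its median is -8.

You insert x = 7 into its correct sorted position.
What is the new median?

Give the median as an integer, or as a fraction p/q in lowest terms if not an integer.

Answer: -15/2

Derivation:
Old list (sorted, length 5): [-10, -9, -8, -7, 24]
Old median = -8
Insert x = 7
Old length odd (5). Middle was index 2 = -8.
New length even (6). New median = avg of two middle elements.
x = 7: 4 elements are < x, 1 elements are > x.
New sorted list: [-10, -9, -8, -7, 7, 24]
New median = -15/2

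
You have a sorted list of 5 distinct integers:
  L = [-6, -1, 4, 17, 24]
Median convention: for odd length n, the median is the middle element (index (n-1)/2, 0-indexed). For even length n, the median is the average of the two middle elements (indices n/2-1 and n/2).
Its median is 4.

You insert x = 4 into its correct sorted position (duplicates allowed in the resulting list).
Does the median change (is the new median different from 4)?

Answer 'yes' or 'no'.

Old median = 4
Insert x = 4
New median = 4
Changed? no

Answer: no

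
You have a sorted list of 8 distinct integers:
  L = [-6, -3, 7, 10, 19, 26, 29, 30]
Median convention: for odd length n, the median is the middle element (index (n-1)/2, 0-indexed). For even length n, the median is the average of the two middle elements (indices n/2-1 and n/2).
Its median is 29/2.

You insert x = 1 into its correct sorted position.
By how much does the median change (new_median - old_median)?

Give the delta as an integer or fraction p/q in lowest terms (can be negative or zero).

Old median = 29/2
After inserting x = 1: new sorted = [-6, -3, 1, 7, 10, 19, 26, 29, 30]
New median = 10
Delta = 10 - 29/2 = -9/2

Answer: -9/2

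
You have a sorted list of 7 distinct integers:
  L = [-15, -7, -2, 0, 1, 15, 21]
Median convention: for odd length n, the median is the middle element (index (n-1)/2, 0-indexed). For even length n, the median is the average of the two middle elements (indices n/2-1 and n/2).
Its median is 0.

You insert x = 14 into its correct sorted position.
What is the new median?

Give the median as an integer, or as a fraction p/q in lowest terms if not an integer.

Old list (sorted, length 7): [-15, -7, -2, 0, 1, 15, 21]
Old median = 0
Insert x = 14
Old length odd (7). Middle was index 3 = 0.
New length even (8). New median = avg of two middle elements.
x = 14: 5 elements are < x, 2 elements are > x.
New sorted list: [-15, -7, -2, 0, 1, 14, 15, 21]
New median = 1/2

Answer: 1/2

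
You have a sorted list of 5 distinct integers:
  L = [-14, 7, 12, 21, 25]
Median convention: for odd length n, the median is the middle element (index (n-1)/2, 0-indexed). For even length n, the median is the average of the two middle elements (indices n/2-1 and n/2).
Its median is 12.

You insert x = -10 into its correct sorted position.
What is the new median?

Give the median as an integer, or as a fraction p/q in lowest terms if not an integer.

Old list (sorted, length 5): [-14, 7, 12, 21, 25]
Old median = 12
Insert x = -10
Old length odd (5). Middle was index 2 = 12.
New length even (6). New median = avg of two middle elements.
x = -10: 1 elements are < x, 4 elements are > x.
New sorted list: [-14, -10, 7, 12, 21, 25]
New median = 19/2

Answer: 19/2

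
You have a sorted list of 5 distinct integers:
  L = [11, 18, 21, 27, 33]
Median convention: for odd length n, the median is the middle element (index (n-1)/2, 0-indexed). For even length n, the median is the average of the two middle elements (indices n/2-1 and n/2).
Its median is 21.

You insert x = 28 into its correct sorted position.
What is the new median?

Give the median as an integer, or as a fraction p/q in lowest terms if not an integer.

Answer: 24

Derivation:
Old list (sorted, length 5): [11, 18, 21, 27, 33]
Old median = 21
Insert x = 28
Old length odd (5). Middle was index 2 = 21.
New length even (6). New median = avg of two middle elements.
x = 28: 4 elements are < x, 1 elements are > x.
New sorted list: [11, 18, 21, 27, 28, 33]
New median = 24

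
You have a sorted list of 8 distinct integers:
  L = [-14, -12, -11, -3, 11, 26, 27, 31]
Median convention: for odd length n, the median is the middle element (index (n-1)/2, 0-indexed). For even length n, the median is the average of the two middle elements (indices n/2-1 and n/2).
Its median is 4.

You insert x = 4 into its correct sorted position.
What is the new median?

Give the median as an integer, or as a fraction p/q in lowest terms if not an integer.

Old list (sorted, length 8): [-14, -12, -11, -3, 11, 26, 27, 31]
Old median = 4
Insert x = 4
Old length even (8). Middle pair: indices 3,4 = -3,11.
New length odd (9). New median = single middle element.
x = 4: 4 elements are < x, 4 elements are > x.
New sorted list: [-14, -12, -11, -3, 4, 11, 26, 27, 31]
New median = 4

Answer: 4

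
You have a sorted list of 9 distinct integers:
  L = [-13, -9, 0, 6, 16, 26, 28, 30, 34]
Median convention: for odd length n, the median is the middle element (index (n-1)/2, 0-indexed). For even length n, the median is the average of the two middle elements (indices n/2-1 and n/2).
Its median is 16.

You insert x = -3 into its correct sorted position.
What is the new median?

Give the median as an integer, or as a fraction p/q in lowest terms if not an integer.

Old list (sorted, length 9): [-13, -9, 0, 6, 16, 26, 28, 30, 34]
Old median = 16
Insert x = -3
Old length odd (9). Middle was index 4 = 16.
New length even (10). New median = avg of two middle elements.
x = -3: 2 elements are < x, 7 elements are > x.
New sorted list: [-13, -9, -3, 0, 6, 16, 26, 28, 30, 34]
New median = 11

Answer: 11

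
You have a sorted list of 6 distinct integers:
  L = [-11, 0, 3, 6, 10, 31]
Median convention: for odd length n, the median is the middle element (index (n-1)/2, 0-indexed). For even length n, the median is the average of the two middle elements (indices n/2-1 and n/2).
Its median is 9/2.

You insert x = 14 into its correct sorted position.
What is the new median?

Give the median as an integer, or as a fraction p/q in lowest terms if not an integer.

Answer: 6

Derivation:
Old list (sorted, length 6): [-11, 0, 3, 6, 10, 31]
Old median = 9/2
Insert x = 14
Old length even (6). Middle pair: indices 2,3 = 3,6.
New length odd (7). New median = single middle element.
x = 14: 5 elements are < x, 1 elements are > x.
New sorted list: [-11, 0, 3, 6, 10, 14, 31]
New median = 6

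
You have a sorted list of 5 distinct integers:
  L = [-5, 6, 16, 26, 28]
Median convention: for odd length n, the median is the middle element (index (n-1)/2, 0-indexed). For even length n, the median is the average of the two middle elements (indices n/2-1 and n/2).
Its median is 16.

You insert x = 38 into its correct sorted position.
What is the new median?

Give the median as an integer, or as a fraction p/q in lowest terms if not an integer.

Answer: 21

Derivation:
Old list (sorted, length 5): [-5, 6, 16, 26, 28]
Old median = 16
Insert x = 38
Old length odd (5). Middle was index 2 = 16.
New length even (6). New median = avg of two middle elements.
x = 38: 5 elements are < x, 0 elements are > x.
New sorted list: [-5, 6, 16, 26, 28, 38]
New median = 21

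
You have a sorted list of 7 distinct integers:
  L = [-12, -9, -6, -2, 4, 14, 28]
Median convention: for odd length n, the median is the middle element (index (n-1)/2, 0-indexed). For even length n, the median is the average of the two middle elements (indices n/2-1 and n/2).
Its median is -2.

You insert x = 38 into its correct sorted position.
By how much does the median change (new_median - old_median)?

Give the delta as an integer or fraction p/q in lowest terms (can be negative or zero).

Answer: 3

Derivation:
Old median = -2
After inserting x = 38: new sorted = [-12, -9, -6, -2, 4, 14, 28, 38]
New median = 1
Delta = 1 - -2 = 3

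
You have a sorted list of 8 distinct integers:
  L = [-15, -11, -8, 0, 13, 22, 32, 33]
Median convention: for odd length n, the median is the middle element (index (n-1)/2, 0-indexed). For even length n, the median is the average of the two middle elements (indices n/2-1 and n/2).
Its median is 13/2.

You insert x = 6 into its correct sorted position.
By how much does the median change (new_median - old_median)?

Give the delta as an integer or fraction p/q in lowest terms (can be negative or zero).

Old median = 13/2
After inserting x = 6: new sorted = [-15, -11, -8, 0, 6, 13, 22, 32, 33]
New median = 6
Delta = 6 - 13/2 = -1/2

Answer: -1/2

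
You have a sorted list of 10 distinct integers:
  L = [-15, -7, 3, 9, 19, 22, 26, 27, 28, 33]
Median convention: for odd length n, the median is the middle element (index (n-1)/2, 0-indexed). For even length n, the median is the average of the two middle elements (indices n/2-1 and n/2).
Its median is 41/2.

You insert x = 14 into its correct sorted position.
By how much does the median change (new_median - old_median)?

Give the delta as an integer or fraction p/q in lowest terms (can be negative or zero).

Old median = 41/2
After inserting x = 14: new sorted = [-15, -7, 3, 9, 14, 19, 22, 26, 27, 28, 33]
New median = 19
Delta = 19 - 41/2 = -3/2

Answer: -3/2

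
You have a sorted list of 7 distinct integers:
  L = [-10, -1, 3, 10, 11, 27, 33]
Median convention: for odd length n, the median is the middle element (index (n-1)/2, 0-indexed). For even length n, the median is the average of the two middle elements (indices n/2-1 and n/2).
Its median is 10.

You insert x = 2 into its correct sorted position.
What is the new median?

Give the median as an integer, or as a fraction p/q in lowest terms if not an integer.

Old list (sorted, length 7): [-10, -1, 3, 10, 11, 27, 33]
Old median = 10
Insert x = 2
Old length odd (7). Middle was index 3 = 10.
New length even (8). New median = avg of two middle elements.
x = 2: 2 elements are < x, 5 elements are > x.
New sorted list: [-10, -1, 2, 3, 10, 11, 27, 33]
New median = 13/2

Answer: 13/2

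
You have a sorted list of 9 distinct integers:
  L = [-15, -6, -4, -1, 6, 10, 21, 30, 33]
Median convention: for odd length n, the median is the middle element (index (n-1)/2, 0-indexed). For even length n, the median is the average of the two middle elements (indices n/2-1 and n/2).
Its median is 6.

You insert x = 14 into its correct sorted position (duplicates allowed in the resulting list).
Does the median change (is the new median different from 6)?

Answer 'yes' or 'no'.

Old median = 6
Insert x = 14
New median = 8
Changed? yes

Answer: yes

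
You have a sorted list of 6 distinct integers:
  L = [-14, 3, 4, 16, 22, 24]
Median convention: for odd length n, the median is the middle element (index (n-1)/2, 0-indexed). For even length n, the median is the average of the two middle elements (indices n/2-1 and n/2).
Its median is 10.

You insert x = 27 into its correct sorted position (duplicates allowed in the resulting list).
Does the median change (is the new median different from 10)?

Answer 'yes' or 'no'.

Answer: yes

Derivation:
Old median = 10
Insert x = 27
New median = 16
Changed? yes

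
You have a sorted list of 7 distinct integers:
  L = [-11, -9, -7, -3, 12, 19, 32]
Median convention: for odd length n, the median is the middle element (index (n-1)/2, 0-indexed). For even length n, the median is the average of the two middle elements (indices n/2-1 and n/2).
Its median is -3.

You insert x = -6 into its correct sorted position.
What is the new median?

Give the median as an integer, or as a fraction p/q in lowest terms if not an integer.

Old list (sorted, length 7): [-11, -9, -7, -3, 12, 19, 32]
Old median = -3
Insert x = -6
Old length odd (7). Middle was index 3 = -3.
New length even (8). New median = avg of two middle elements.
x = -6: 3 elements are < x, 4 elements are > x.
New sorted list: [-11, -9, -7, -6, -3, 12, 19, 32]
New median = -9/2

Answer: -9/2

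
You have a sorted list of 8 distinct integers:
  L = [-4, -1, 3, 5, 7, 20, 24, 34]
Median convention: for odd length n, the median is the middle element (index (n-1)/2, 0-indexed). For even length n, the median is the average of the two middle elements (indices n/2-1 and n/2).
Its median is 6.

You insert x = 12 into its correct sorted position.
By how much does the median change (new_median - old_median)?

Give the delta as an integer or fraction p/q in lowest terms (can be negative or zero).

Answer: 1

Derivation:
Old median = 6
After inserting x = 12: new sorted = [-4, -1, 3, 5, 7, 12, 20, 24, 34]
New median = 7
Delta = 7 - 6 = 1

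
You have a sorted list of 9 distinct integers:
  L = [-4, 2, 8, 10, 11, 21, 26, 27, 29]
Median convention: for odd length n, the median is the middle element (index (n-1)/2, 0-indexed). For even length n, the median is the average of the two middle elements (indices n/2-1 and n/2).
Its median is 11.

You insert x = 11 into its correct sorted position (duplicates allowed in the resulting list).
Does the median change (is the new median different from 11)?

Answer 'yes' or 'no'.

Answer: no

Derivation:
Old median = 11
Insert x = 11
New median = 11
Changed? no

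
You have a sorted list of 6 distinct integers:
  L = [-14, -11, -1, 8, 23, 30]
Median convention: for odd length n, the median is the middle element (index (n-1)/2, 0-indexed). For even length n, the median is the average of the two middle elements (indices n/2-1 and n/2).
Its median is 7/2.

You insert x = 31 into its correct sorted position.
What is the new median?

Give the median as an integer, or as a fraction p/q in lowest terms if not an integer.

Answer: 8

Derivation:
Old list (sorted, length 6): [-14, -11, -1, 8, 23, 30]
Old median = 7/2
Insert x = 31
Old length even (6). Middle pair: indices 2,3 = -1,8.
New length odd (7). New median = single middle element.
x = 31: 6 elements are < x, 0 elements are > x.
New sorted list: [-14, -11, -1, 8, 23, 30, 31]
New median = 8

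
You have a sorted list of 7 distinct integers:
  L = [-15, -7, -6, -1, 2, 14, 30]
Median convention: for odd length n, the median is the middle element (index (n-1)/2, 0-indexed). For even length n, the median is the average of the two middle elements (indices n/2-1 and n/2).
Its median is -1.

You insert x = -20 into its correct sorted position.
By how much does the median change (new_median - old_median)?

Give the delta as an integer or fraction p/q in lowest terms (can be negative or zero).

Old median = -1
After inserting x = -20: new sorted = [-20, -15, -7, -6, -1, 2, 14, 30]
New median = -7/2
Delta = -7/2 - -1 = -5/2

Answer: -5/2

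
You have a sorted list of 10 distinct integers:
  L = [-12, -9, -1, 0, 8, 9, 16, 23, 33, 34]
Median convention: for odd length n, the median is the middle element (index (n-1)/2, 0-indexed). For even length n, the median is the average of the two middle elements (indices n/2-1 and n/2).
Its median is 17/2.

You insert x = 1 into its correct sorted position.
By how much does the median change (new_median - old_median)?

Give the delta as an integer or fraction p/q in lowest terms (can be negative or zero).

Old median = 17/2
After inserting x = 1: new sorted = [-12, -9, -1, 0, 1, 8, 9, 16, 23, 33, 34]
New median = 8
Delta = 8 - 17/2 = -1/2

Answer: -1/2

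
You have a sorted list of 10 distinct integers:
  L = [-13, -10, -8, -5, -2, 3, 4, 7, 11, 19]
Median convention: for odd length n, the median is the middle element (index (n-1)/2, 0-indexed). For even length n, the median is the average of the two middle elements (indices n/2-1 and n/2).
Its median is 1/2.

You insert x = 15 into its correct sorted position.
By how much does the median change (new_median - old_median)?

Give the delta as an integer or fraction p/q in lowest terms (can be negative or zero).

Old median = 1/2
After inserting x = 15: new sorted = [-13, -10, -8, -5, -2, 3, 4, 7, 11, 15, 19]
New median = 3
Delta = 3 - 1/2 = 5/2

Answer: 5/2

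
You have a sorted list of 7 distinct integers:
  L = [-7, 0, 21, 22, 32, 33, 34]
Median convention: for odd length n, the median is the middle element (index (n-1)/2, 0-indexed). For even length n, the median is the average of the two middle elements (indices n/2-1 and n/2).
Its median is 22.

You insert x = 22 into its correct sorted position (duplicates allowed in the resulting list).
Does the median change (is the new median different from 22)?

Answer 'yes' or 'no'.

Answer: no

Derivation:
Old median = 22
Insert x = 22
New median = 22
Changed? no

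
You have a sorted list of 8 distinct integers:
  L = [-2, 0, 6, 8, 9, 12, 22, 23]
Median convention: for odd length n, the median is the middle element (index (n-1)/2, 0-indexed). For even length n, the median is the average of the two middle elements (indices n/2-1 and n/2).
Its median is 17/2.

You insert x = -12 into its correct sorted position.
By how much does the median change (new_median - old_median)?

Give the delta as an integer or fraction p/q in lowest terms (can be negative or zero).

Old median = 17/2
After inserting x = -12: new sorted = [-12, -2, 0, 6, 8, 9, 12, 22, 23]
New median = 8
Delta = 8 - 17/2 = -1/2

Answer: -1/2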